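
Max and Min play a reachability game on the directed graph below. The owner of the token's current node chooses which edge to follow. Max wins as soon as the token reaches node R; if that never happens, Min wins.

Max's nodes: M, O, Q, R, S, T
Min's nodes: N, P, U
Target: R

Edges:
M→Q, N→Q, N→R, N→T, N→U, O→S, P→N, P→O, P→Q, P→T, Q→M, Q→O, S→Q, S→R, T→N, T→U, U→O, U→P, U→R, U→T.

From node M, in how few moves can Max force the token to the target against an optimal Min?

A0 = {R}
A1: add {S} — S (Max) has S→R.
A2: add {O} — O (Max) has O→S.
A3: add {Q} — Q (Max) has Q→O.
A4: add {M} — M (Max) has M→Q.
A5 = A4; e.g. N (Min) can still go to T. Fixed point.
M enters the attractor at level 4, so Max can force the target in 4 moves from there.

4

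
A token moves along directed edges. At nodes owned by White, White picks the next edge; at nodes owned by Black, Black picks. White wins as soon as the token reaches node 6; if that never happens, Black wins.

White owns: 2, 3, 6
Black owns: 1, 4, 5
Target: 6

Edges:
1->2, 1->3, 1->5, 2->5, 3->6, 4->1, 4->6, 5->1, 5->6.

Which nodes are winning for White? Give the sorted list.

3, 6

A0 = {6}
A1: add {3} — 3 (White) has 3→6.
A2 = A1; e.g. 1 (Black) can still go to 2. Fixed point.
White's winning region = {3, 6}.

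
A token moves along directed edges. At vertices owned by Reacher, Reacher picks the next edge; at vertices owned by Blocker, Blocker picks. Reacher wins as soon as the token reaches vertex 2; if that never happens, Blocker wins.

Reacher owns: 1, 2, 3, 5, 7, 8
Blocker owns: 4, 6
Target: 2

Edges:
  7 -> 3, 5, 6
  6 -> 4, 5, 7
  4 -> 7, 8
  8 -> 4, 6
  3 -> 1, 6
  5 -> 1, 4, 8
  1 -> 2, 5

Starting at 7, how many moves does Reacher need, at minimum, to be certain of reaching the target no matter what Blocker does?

3

A0 = {2}
A1: add {1} — 1 (Reacher) has 1→2.
A2: add {3, 5} — 3 (Reacher) has 3→1; 5 (Reacher) has 5→1.
A3: add {7} — 7 (Reacher) has 7→3.
A4 = A3; e.g. 4 (Blocker) can still go to 8. Fixed point.
7 enters the attractor at level 3, so Reacher can force the target in 3 moves from there.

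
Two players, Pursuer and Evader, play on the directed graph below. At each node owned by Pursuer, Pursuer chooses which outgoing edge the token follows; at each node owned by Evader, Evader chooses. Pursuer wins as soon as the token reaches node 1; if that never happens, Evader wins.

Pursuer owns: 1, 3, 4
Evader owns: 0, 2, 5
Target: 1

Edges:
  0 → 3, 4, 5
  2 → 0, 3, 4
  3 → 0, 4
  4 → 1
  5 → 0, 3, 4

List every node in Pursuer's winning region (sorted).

A0 = {1}
A1: add {4} — 4 (Pursuer) has 4→1.
A2: add {3} — 3 (Pursuer) has 3→4.
A3 = A2; e.g. 0 (Evader) can still go to 5. Fixed point.
Pursuer's winning region = {1, 3, 4}.

1, 3, 4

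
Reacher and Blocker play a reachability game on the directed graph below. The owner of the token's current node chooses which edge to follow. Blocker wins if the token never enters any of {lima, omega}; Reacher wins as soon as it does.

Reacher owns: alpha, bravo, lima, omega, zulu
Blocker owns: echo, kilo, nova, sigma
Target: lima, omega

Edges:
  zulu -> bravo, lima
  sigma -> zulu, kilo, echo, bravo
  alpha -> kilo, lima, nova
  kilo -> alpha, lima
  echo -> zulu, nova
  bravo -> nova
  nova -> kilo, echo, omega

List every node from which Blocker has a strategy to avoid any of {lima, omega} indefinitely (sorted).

bravo, echo, nova, sigma

A0 = {lima, omega}
A1: add {alpha, zulu} — zulu (Reacher) has zulu→lima; alpha (Reacher) has alpha→lima.
A2: add {kilo} — kilo (Blocker): all of {alpha, lima} already in.
A3 = A2; e.g. sigma (Blocker) can still go to echo. Fixed point.
Reacher's attractor = {alpha, kilo, lima, omega, zulu}; Blocker avoids the target exactly from the complement.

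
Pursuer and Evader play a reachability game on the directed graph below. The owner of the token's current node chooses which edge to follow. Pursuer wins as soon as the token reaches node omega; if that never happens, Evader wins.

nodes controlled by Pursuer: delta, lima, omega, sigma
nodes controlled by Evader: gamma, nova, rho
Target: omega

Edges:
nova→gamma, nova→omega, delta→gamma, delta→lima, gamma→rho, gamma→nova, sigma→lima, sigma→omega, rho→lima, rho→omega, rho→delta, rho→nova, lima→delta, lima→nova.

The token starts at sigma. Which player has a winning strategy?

Pursuer

A0 = {omega}
A1: add {sigma} — sigma (Pursuer) has sigma→omega.
A2 = A1; e.g. gamma (Evader) can still go to rho. Fixed point.
sigma ∈ A1, so Pursuer can force the target.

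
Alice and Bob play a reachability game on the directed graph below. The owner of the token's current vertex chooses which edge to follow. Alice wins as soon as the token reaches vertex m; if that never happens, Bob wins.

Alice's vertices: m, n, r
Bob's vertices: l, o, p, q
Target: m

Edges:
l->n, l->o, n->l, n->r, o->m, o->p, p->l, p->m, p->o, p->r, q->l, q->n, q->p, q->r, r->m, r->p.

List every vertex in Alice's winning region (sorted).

A0 = {m}
A1: add {r} — r (Alice) has r→m.
A2: add {n} — n (Alice) has n→r.
A3 = A2; e.g. l (Bob) can still go to o. Fixed point.
Alice's winning region = {m, n, r}.

m, n, r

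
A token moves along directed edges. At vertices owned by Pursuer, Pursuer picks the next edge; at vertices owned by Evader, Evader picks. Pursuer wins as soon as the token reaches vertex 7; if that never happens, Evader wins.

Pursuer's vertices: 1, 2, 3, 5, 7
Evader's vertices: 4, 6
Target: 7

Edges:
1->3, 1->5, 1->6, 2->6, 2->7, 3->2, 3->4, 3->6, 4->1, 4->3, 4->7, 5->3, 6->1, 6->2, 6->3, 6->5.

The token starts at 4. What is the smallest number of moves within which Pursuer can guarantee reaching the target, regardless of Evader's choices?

4

A0 = {7}
A1: add {2} — 2 (Pursuer) has 2→7.
A2: add {3} — 3 (Pursuer) has 3→2.
A3: add {1, 5} — 1 (Pursuer) has 1→3; 5 (Pursuer) has 5→3.
A4: add {4, 6} — 4 (Evader): all of {1, 3, 7} already in; 6 (Evader): all of {1, 2, 3, 5} already in.
A4 = all vertices. Fixed point.
4 enters the attractor at level 4, so Pursuer can force the target in 4 moves from there.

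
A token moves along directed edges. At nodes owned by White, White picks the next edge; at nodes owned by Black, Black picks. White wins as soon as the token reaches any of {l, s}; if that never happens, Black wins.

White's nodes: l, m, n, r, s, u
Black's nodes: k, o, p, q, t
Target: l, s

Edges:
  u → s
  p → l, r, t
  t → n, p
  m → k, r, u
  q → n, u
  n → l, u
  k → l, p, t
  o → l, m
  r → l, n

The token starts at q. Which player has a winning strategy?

White

A0 = {l, s}
A1: add {n, r, u} — n (White) has n→l; r (White) has r→l; u (White) has u→s.
A2: add {m, q} — m (White) has m→r; q (Black): all of {n, u} already in.
q ∈ A2, so White can force the target.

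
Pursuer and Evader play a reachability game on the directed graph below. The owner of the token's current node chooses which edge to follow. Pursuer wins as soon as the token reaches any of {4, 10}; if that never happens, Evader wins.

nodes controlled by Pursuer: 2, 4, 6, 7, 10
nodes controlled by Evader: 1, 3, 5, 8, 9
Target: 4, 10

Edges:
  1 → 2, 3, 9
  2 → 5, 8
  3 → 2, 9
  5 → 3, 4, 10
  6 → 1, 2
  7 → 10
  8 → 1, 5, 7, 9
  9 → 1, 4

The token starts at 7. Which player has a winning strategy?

Pursuer

A0 = {4, 10}
A1: add {7} — 7 (Pursuer) has 7→10.
A2 = A1; e.g. 1 (Evader) can still go to 2. Fixed point.
7 ∈ A1, so Pursuer can force the target.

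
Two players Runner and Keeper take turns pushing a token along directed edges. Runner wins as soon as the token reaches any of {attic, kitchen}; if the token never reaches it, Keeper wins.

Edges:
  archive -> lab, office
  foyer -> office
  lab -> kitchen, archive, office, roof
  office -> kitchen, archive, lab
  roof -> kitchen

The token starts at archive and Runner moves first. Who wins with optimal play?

Track states (vertex, player-to-move).
A0 = {(kitchen,Runner), (kitchen,Keeper), (attic,Runner), (attic,Keeper)}
A1: add {(lab,Runner), (office,Runner), (roof,Runner), (roof,Keeper)}.
A2: add {(archive,Keeper), (foyer,Keeper)}.
A3 = A2; e.g. (archive,Runner) stays out. (archive,Runner) never enters ⇒ Keeper avoids the target.

Keeper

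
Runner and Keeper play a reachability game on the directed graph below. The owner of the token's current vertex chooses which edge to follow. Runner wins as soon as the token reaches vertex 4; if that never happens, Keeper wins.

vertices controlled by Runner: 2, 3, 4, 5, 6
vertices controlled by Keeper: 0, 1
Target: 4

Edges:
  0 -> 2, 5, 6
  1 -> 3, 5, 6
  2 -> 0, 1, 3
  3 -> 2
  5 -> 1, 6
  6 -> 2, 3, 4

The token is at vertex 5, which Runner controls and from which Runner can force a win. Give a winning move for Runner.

6

A0 = {4}
A1: add {6} — 6 (Runner) has 6→4.
A2: add {5} — 5 (Runner) has 5→6.
A3 = A2; e.g. 0 (Keeper) can still go to 2. Fixed point.
From 5, successor 6 is in the attractor (rank 1); the other successor 1 is not.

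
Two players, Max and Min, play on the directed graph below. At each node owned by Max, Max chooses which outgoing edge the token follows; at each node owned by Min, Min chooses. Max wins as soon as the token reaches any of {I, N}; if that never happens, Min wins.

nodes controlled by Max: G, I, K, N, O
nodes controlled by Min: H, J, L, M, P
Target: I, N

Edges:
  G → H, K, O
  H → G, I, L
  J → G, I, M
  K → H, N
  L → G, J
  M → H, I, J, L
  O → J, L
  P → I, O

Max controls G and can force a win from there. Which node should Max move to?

A0 = {I, N}
A1: add {K} — K (Max) has K→N.
A2: add {G} — G (Max) has G→K.
A3 = A2; e.g. H (Min) can still go to L. Fixed point.
From G, successor K is in the attractor (rank 1); the other successors H, O are not.

K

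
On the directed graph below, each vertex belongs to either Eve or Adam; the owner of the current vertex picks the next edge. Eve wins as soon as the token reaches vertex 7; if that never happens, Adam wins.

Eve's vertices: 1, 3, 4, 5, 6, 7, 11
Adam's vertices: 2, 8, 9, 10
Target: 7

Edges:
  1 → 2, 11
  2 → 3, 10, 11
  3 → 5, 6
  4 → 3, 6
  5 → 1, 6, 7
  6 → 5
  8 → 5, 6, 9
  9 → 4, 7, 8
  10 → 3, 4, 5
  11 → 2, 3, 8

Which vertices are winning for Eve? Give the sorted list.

1, 2, 3, 4, 5, 6, 7, 10, 11

A0 = {7}
A1: add {5} — 5 (Eve) has 5→7.
A2: add {3, 6} — 3 (Eve) has 3→5; 6 (Eve) has 6→5.
A3: add {4, 11} — 4 (Eve) has 4→3; 11 (Eve) has 11→3.
A4: add {1, 10} — 1 (Eve) has 1→11; 10 (Adam): all of {3, 4, 5} already in.
A5: add {2} — 2 (Adam): all of {3, 10, 11} already in.
A6 = A5; e.g. 8 (Adam) can still go to 9. Fixed point.
Eve's winning region = {1, 2, 3, 4, 5, 6, 7, 10, 11}.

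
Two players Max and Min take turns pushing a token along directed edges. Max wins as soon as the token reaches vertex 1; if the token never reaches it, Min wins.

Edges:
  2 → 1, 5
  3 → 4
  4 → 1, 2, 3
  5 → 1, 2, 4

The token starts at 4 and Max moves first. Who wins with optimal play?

Track states (vertex, player-to-move).
A0 = {(1,Max), (1,Min)}
A1: add {(2,Max), (4,Max), (5,Max)}.
(4,Max) ∈ A1 ⇒ Max forces the target.

Max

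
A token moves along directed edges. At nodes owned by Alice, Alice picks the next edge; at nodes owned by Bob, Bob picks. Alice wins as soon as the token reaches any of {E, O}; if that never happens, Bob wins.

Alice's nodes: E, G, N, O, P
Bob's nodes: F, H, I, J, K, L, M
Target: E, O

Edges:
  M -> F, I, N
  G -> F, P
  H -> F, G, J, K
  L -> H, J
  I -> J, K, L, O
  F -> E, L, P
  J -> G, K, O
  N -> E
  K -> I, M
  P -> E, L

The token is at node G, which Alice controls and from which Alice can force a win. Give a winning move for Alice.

A0 = {E, O}
A1: add {N, P} — N (Alice) has N→E; P (Alice) has P→E.
A2: add {G} — G (Alice) has G→P.
A3 = A2; e.g. F (Bob) can still go to L. Fixed point.
From G, successor P is in the attractor (rank 1); the other successor F is not.

P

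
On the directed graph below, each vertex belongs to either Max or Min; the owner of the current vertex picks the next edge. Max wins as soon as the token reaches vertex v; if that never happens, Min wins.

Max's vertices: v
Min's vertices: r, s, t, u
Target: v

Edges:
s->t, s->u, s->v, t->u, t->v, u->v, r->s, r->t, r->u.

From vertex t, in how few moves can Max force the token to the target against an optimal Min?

A0 = {v}
A1: add {u} — u (Min): all of {v} already in.
A2: add {t} — t (Min): all of {u, v} already in.
t enters the attractor at level 2, so Max can force the target in 2 moves from there.

2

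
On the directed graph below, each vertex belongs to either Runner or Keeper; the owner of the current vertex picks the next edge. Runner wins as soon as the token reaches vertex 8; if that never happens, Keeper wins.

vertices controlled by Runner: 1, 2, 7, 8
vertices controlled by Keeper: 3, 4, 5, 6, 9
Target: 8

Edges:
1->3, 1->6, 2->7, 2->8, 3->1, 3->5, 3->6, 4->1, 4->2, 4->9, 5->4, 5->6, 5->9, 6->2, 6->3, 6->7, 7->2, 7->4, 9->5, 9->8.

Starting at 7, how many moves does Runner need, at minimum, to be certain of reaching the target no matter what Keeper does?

2

A0 = {8}
A1: add {2} — 2 (Runner) has 2→8.
A2: add {7} — 7 (Runner) has 7→2.
A3 = A2; e.g. 1 (Runner) has no edge into A2. Fixed point.
7 enters the attractor at level 2, so Runner can force the target in 2 moves from there.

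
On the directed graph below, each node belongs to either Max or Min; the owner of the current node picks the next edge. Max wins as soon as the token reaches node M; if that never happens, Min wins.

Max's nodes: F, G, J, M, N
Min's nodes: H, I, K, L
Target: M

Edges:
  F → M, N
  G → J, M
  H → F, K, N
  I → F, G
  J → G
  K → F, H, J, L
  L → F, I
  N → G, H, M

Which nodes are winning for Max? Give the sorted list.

A0 = {M}
A1: add {F, G, N} — F (Max) has F→M; G (Max) has G→M; N (Max) has N→M.
A2: add {I, J} — I (Min): all of {F, G} already in; J (Max) has J→G.
A3: add {L} — L (Min): all of {F, I} already in.
A4 = A3; e.g. H (Min) can still go to K. Fixed point.
Max's winning region = {F, G, I, J, L, M, N}.

F, G, I, J, L, M, N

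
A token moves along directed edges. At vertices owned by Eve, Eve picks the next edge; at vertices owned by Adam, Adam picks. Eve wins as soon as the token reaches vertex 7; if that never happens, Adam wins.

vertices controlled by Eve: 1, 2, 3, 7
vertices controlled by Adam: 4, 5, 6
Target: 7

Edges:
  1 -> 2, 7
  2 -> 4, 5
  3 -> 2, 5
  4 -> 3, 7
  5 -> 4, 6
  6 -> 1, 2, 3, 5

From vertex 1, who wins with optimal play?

A0 = {7}
A1: add {1} — 1 (Eve) has 1→7.
A2 = A1; e.g. 2 (Eve) has no edge into A1. Fixed point.
1 ∈ A1, so Eve can force the target.

Eve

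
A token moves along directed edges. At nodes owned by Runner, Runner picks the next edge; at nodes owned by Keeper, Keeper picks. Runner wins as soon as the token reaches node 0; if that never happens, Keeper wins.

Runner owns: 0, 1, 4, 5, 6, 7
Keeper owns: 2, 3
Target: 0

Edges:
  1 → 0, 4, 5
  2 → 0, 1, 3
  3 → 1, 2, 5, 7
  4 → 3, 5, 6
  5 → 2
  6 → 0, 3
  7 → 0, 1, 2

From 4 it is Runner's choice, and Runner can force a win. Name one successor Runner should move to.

A0 = {0}
A1: add {1, 6, 7} — 1 (Runner) has 1→0; 6 (Runner) has 6→0; 7 (Runner) has 7→0.
A2: add {4} — 4 (Runner) has 4→6.
A3 = A2; e.g. 2 (Keeper) can still go to 3. Fixed point.
From 4, successor 6 is in the attractor (rank 1); the other successors 3, 5 are not.

6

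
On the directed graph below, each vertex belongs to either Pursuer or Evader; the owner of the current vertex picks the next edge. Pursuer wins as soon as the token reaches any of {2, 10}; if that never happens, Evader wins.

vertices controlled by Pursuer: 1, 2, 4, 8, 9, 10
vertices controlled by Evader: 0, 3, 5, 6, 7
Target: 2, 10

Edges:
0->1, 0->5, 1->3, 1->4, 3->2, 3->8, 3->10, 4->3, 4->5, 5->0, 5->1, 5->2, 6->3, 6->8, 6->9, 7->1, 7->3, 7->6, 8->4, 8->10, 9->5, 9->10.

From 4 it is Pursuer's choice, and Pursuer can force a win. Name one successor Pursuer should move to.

3

A0 = {2, 10}
A1: add {8, 9} — 8 (Pursuer) has 8→10; 9 (Pursuer) has 9→10.
A2: add {3} — 3 (Evader): all of {2, 8, 10} already in.
A3: add {1, 4, 6} — 1 (Pursuer) has 1→3; 4 (Pursuer) has 4→3; 6 (Evader): all of {3, 8, 9} already in.
A4: add {7} — 7 (Evader): all of {1, 3, 6} already in.
A5 = A4; e.g. 0 (Evader) can still go to 5. Fixed point.
From 4, successor 3 is in the attractor (rank 2); the other successor 5 is not.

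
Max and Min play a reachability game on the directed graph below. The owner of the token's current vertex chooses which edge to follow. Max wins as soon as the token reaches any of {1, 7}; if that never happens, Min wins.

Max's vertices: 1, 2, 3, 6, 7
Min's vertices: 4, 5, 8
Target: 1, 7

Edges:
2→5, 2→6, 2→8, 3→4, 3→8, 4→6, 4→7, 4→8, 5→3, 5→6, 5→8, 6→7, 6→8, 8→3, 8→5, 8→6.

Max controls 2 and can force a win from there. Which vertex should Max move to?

A0 = {1, 7}
A1: add {6} — 6 (Max) has 6→7.
A2: add {2} — 2 (Max) has 2→6.
A3 = A2; e.g. 3 (Max) has no edge into A2. Fixed point.
From 2, successor 6 is in the attractor (rank 1); the other successors 5, 8 are not.

6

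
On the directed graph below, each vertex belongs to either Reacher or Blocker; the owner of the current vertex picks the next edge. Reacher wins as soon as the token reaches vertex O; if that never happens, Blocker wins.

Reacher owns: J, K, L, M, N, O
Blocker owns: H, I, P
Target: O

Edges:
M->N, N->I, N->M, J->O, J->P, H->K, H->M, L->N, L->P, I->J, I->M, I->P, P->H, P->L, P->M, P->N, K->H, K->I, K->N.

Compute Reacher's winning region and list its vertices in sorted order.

A0 = {O}
A1: add {J} — J (Reacher) has J→O.
A2 = A1; e.g. H (Blocker) can still go to K. Fixed point.
Reacher's winning region = {J, O}.

J, O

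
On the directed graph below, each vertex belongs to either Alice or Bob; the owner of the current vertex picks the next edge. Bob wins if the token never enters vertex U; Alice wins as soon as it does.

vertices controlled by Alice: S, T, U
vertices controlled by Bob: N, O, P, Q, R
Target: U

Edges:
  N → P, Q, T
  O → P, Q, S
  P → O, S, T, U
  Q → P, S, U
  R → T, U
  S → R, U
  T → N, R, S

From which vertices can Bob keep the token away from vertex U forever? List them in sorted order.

N, O, P, Q

A0 = {U}
A1: add {S} — S (Alice) has S→U.
A2: add {T} — T (Alice) has T→S.
A3: add {R} — R (Bob): all of {T, U} already in.
A4 = A3; e.g. N (Bob) can still go to P. Fixed point.
Alice's attractor = {R, S, T, U}; Bob avoids the target exactly from the complement.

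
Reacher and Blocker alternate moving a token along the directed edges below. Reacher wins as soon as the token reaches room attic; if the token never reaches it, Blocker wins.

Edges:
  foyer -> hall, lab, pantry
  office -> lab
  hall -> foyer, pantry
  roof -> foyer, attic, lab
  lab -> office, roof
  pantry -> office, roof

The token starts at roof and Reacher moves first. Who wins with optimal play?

Track states (vertex, player-to-move).
A0 = {(attic,Reacher), (attic,Blocker)}
A1: add {(roof,Reacher)}.
(roof,Reacher) ∈ A1 ⇒ Reacher forces the target.

Reacher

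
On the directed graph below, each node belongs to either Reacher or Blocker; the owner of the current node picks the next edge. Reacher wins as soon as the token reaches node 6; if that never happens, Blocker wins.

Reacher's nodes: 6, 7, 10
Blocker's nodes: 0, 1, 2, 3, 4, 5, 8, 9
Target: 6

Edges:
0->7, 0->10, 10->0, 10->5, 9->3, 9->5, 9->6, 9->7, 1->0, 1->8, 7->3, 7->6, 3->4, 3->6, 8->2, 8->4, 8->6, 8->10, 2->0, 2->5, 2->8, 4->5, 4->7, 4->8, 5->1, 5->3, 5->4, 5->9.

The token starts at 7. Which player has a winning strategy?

A0 = {6}
A1: add {7} — 7 (Reacher) has 7→6.
A2 = A1; e.g. 0 (Blocker) can still go to 10. Fixed point.
7 ∈ A1, so Reacher can force the target.

Reacher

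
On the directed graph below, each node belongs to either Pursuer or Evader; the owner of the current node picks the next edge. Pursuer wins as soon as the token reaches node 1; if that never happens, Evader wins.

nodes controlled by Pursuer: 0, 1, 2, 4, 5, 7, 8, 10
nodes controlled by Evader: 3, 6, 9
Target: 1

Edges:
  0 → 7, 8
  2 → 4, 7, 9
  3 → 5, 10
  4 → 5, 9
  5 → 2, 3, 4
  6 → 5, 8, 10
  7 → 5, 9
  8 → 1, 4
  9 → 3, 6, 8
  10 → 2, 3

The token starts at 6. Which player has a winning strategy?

A0 = {1}
A1: add {8} — 8 (Pursuer) has 8→1.
A2: add {0} — 0 (Pursuer) has 0→8.
A3 = A2; e.g. 2 (Pursuer) has no edge into A2. Fixed point.
6 never enters the attractor, so Evader can avoid the target forever.

Evader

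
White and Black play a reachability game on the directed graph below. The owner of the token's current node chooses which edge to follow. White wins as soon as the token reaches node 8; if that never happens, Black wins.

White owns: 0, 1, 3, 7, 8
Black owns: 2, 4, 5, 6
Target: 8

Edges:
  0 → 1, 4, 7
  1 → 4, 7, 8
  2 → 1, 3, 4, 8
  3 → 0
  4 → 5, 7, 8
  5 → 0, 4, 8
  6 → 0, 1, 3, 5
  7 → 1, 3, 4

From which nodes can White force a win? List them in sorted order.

A0 = {8}
A1: add {1} — 1 (White) has 1→8.
A2: add {0, 7} — 0 (White) has 0→1; 7 (White) has 7→1.
A3: add {3} — 3 (White) has 3→0.
A4 = A3; e.g. 2 (Black) can still go to 4. Fixed point.
White's winning region = {0, 1, 3, 7, 8}.

0, 1, 3, 7, 8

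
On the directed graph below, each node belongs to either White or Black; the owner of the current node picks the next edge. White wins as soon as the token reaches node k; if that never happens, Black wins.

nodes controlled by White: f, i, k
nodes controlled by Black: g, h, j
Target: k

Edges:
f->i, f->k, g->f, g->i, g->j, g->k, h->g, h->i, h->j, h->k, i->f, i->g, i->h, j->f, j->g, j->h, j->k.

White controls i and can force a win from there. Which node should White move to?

A0 = {k}
A1: add {f} — f (White) has f→k.
A2: add {i} — i (White) has i→f.
A3 = A2; e.g. g (Black) can still go to j. Fixed point.
From i, successor f is in the attractor (rank 1); the other successors g, h are not.

f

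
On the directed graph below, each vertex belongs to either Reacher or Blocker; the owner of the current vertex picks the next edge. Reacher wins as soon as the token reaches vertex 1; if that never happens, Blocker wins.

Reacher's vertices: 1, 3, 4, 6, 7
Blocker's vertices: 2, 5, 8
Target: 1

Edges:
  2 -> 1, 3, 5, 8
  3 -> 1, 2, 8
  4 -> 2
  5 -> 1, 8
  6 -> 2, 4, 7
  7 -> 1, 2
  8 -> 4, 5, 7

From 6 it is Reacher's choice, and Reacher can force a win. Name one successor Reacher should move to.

A0 = {1}
A1: add {3, 7} — 3 (Reacher) has 3→1; 7 (Reacher) has 7→1.
A2: add {6} — 6 (Reacher) has 6→7.
A3 = A2; e.g. 2 (Blocker) can still go to 5. Fixed point.
From 6, successor 7 is in the attractor (rank 1); the other successors 2, 4 are not.

7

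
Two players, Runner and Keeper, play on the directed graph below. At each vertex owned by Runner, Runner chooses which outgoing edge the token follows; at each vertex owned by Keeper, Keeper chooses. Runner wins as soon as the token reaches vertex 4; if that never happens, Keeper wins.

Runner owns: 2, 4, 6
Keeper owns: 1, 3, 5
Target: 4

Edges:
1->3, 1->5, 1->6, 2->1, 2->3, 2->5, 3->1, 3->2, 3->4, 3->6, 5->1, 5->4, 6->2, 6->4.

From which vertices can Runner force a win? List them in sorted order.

A0 = {4}
A1: add {6} — 6 (Runner) has 6→4.
A2 = A1; e.g. 1 (Keeper) can still go to 3. Fixed point.
Runner's winning region = {4, 6}.

4, 6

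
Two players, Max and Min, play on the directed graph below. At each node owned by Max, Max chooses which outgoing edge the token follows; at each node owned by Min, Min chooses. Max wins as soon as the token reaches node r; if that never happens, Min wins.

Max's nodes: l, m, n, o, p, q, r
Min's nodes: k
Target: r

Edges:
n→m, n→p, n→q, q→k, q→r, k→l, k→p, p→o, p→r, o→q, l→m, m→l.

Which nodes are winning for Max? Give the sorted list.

A0 = {r}
A1: add {p, q} — p (Max) has p→r; q (Max) has q→r.
A2: add {n, o} — n (Max) has n→p; o (Max) has o→q.
A3 = A2; e.g. k (Min) can still go to l. Fixed point.
Max's winning region = {n, o, p, q, r}.

n, o, p, q, r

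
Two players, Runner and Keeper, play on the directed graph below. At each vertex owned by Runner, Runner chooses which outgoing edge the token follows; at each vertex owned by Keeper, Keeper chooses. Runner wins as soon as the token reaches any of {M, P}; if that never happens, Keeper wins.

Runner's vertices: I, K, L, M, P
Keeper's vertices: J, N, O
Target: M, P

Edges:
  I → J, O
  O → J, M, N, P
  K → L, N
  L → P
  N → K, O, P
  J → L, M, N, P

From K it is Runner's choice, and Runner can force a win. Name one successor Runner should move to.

L

A0 = {M, P}
A1: add {L} — L (Runner) has L→P.
A2: add {K} — K (Runner) has K→L.
A3 = A2; e.g. I (Runner) has no edge into A2. Fixed point.
From K, successor L is in the attractor (rank 1); the other successor N is not.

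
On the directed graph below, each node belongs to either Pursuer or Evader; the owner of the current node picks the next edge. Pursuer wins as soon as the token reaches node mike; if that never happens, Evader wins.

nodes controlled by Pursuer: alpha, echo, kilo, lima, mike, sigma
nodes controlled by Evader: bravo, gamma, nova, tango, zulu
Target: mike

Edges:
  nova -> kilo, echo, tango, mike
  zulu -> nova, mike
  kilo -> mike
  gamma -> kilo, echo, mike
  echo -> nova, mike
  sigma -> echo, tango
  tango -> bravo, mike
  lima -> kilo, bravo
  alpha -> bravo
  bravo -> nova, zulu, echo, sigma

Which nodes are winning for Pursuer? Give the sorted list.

echo, gamma, kilo, lima, mike, sigma

A0 = {mike}
A1: add {echo, kilo} — kilo (Pursuer) has kilo→mike; echo (Pursuer) has echo→mike.
A2: add {gamma, lima, sigma} — gamma (Evader): all of {kilo, echo, mike} already in; sigma (Pursuer) has sigma→echo; lima (Pursuer) has lima→kilo.
A3 = A2; e.g. nova (Evader) can still go to tango. Fixed point.
Pursuer's winning region = {echo, gamma, kilo, lima, mike, sigma}.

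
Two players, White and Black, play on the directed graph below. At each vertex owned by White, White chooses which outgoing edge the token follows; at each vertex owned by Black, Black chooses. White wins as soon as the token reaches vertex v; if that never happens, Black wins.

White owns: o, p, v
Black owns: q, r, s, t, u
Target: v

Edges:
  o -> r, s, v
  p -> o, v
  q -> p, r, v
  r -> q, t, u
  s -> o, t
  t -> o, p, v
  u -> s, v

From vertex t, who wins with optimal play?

A0 = {v}
A1: add {o, p} — o (White) has o→v; p (White) has p→v.
A2: add {t} — t (Black): all of {o, p, v} already in.
t ∈ A2, so White can force the target.

White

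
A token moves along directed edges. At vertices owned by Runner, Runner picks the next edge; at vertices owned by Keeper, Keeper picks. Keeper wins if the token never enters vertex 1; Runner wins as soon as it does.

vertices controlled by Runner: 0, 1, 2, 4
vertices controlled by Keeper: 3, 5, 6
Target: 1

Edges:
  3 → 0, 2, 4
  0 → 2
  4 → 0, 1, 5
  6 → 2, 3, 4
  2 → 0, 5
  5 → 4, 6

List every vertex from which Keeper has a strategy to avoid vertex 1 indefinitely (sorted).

0, 2, 3, 5, 6

A0 = {1}
A1: add {4} — 4 (Runner) has 4→1.
A2 = A1; e.g. 0 (Runner) has no edge into A1. Fixed point.
Runner's attractor = {1, 4}; Keeper avoids the target exactly from the complement.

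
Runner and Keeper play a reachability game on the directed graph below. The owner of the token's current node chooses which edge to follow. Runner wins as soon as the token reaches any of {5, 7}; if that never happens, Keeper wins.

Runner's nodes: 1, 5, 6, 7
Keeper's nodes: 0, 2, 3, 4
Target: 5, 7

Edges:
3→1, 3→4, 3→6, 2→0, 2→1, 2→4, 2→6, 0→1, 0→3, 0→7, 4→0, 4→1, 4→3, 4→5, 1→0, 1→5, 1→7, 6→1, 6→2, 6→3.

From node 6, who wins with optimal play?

A0 = {5, 7}
A1: add {1} — 1 (Runner) has 1→5.
A2: add {6} — 6 (Runner) has 6→1.
A3 = A2; e.g. 0 (Keeper) can still go to 3. Fixed point.
6 ∈ A2, so Runner can force the target.

Runner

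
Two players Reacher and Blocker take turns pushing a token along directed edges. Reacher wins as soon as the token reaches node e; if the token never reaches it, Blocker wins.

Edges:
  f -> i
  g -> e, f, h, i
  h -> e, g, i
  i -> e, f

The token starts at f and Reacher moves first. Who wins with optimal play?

Track states (vertex, player-to-move).
A0 = {(e,Reacher), (e,Blocker)}
A1: add {(g,Reacher), (h,Reacher), (i,Reacher)}.
A2: add {(f,Blocker), (h,Blocker)}.
A3 = A2; e.g. (f,Reacher) stays out. (f,Reacher) never enters ⇒ Blocker avoids the target.

Blocker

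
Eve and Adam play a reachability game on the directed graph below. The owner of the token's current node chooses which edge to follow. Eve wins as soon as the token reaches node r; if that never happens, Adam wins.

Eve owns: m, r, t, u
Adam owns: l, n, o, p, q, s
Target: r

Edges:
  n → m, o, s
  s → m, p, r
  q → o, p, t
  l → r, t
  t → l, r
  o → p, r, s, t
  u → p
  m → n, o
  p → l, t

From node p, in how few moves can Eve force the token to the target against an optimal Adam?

3

A0 = {r}
A1: add {t} — t (Eve) has t→r.
A2: add {l} — l (Adam): all of {r, t} already in.
A3: add {p} — p (Adam): all of {l, t} already in.
p enters the attractor at level 3, so Eve can force the target in 3 moves from there.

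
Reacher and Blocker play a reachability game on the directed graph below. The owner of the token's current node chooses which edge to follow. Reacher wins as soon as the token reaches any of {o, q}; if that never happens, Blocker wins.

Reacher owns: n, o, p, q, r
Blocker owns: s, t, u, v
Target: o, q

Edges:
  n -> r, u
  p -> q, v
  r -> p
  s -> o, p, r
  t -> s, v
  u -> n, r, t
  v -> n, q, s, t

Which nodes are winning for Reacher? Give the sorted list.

A0 = {o, q}
A1: add {p} — p (Reacher) has p→q.
A2: add {r} — r (Reacher) has r→p.
A3: add {n, s} — n (Reacher) has n→r; s (Blocker): all of {o, p, r} already in.
A4 = A3; e.g. t (Blocker) can still go to v. Fixed point.
Reacher's winning region = {n, o, p, q, r, s}.

n, o, p, q, r, s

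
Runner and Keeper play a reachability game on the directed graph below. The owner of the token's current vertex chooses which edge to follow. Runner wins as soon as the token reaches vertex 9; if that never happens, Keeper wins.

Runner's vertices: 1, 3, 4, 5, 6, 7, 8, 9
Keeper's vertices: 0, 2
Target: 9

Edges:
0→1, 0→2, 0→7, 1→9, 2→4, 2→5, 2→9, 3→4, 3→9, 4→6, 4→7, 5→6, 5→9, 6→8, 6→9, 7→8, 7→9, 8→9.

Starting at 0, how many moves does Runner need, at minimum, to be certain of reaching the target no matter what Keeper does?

4

A0 = {9}
A1: add {1, 3, 5, 6, 7, 8} — 1 (Runner) has 1→9; 3 (Runner) has 3→9; 5 (Runner) has 5→9; 6 (Runner) has 6→9; 7 (Runner) has 7→9; 8 (Runner) has 8→9.
A2: add {4} — 4 (Runner) has 4→6.
A3: add {2} — 2 (Keeper): all of {4, 5, 9} already in.
A4: add {0} — 0 (Keeper): all of {1, 2, 7} already in.
A4 = all vertices. Fixed point.
0 enters the attractor at level 4, so Runner can force the target in 4 moves from there.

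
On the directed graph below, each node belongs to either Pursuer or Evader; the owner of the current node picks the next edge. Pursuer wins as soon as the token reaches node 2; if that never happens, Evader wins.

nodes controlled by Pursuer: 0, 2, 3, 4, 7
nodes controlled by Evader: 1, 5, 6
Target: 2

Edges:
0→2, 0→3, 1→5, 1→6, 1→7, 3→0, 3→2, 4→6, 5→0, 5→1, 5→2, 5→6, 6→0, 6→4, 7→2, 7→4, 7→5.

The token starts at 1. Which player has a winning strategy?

A0 = {2}
A1: add {0, 3, 7} — 0 (Pursuer) has 0→2; 3 (Pursuer) has 3→2; 7 (Pursuer) has 7→2.
A2 = A1; e.g. 1 (Evader) can still go to 5. Fixed point.
1 never enters the attractor, so Evader can avoid the target forever.

Evader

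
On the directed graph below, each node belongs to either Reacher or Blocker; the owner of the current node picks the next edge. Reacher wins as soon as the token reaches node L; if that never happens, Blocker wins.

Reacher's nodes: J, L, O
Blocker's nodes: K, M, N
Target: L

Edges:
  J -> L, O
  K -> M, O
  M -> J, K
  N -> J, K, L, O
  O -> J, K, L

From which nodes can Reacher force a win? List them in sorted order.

A0 = {L}
A1: add {J, O} — J (Reacher) has J→L; O (Reacher) has O→L.
A2 = A1; e.g. K (Blocker) can still go to M. Fixed point.
Reacher's winning region = {J, L, O}.

J, L, O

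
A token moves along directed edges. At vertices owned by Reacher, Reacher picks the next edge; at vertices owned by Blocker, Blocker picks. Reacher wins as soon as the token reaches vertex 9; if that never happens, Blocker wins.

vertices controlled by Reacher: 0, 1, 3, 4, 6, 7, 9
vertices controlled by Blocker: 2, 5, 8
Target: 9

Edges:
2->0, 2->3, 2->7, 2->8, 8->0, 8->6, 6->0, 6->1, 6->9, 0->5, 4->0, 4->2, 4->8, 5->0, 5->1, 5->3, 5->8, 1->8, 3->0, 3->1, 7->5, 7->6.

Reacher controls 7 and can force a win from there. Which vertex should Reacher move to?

A0 = {9}
A1: add {6} — 6 (Reacher) has 6→9.
A2: add {7} — 7 (Reacher) has 7→6.
A3 = A2; e.g. 0 (Reacher) has no edge into A2. Fixed point.
From 7, successor 6 is in the attractor (rank 1); the other successor 5 is not.

6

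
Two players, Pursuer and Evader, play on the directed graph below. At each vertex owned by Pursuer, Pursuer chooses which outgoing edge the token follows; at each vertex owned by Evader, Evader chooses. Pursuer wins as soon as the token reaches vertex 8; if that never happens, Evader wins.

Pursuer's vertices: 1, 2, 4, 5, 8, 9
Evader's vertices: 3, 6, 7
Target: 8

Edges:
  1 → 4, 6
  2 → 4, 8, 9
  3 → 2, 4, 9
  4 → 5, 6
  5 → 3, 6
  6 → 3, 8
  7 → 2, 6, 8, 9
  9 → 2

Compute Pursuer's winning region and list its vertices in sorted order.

A0 = {8}
A1: add {2} — 2 (Pursuer) has 2→8.
A2: add {9} — 9 (Pursuer) has 9→2.
A3 = A2; e.g. 1 (Pursuer) has no edge into A2. Fixed point.
Pursuer's winning region = {2, 8, 9}.

2, 8, 9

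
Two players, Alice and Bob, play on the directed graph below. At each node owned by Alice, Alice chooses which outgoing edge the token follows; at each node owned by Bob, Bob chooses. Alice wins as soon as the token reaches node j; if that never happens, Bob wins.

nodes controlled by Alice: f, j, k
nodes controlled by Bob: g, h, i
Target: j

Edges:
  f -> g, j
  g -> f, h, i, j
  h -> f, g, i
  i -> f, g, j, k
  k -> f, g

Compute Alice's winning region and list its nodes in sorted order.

A0 = {j}
A1: add {f} — f (Alice) has f→j.
A2: add {k} — k (Alice) has k→f.
A3 = A2; e.g. g (Bob) can still go to h. Fixed point.
Alice's winning region = {f, j, k}.

f, j, k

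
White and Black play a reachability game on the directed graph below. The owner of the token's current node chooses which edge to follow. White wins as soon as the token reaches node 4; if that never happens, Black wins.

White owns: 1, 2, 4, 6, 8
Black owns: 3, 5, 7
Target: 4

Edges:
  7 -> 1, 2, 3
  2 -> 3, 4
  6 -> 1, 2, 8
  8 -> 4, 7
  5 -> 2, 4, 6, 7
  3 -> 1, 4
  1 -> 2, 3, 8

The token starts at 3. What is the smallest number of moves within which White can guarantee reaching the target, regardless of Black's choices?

A0 = {4}
A1: add {2, 8} — 2 (White) has 2→4; 8 (White) has 8→4.
A2: add {1, 6} — 1 (White) has 1→2; 6 (White) has 6→2.
A3: add {3} — 3 (Black): all of {1, 4} already in.
3 enters the attractor at level 3, so White can force the target in 3 moves from there.

3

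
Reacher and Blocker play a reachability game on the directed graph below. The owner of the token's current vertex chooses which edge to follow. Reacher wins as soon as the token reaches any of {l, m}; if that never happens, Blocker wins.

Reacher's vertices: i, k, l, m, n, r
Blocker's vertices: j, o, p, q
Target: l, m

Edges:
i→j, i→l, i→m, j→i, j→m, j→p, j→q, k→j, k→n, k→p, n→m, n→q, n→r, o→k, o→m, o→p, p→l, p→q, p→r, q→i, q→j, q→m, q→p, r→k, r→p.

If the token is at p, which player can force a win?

Blocker

A0 = {l, m}
A1: add {i, n} — i (Reacher) has i→l; n (Reacher) has n→m.
A2: add {k} — k (Reacher) has k→n.
A3: add {r} — r (Reacher) has r→k.
A4 = A3; e.g. j (Blocker) can still go to p. Fixed point.
p never enters the attractor, so Blocker can avoid the target forever.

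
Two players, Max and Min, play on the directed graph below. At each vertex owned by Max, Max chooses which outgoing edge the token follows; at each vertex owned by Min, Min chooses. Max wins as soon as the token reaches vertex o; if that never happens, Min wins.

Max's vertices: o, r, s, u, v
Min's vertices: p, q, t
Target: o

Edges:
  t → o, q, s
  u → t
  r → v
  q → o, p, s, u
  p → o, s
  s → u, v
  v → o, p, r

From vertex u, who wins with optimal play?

A0 = {o}
A1: add {v} — v (Max) has v→o.
A2: add {r, s} — r (Max) has r→v; s (Max) has s→v.
A3: add {p} — p (Min): all of {o, s} already in.
A4 = A3; e.g. q (Min) can still go to u. Fixed point.
u never enters the attractor, so Min can avoid the target forever.

Min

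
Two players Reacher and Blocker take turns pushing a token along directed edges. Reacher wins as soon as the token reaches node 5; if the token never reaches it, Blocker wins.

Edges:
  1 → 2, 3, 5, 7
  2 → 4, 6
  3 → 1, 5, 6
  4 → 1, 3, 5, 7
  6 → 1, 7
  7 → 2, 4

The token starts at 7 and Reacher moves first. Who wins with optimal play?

Track states (vertex, player-to-move).
A0 = {(5,Reacher), (5,Blocker)}
A1: add {(1,Reacher), (3,Reacher), (4,Reacher)}.
A2 = A1; e.g. (1,Blocker) stays out. (7,Reacher) never enters ⇒ Blocker avoids the target.

Blocker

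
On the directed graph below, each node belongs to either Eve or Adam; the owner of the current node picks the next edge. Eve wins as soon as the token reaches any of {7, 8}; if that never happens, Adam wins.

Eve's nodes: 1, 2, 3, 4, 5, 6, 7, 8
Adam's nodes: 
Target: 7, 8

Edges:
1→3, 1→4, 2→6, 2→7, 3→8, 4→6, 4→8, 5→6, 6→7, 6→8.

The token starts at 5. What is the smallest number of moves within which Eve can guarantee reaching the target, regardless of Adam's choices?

A0 = {7, 8}
A1: add {2, 3, 4, 6} — 2 (Eve) has 2→7; 3 (Eve) has 3→8; 4 (Eve) has 4→8; 6 (Eve) has 6→7.
A2: add {1, 5} — 1 (Eve) has 1→3; 5 (Eve) has 5→6.
A2 = all vertices. Fixed point.
5 enters the attractor at level 2, so Eve can force the target in 2 moves from there.

2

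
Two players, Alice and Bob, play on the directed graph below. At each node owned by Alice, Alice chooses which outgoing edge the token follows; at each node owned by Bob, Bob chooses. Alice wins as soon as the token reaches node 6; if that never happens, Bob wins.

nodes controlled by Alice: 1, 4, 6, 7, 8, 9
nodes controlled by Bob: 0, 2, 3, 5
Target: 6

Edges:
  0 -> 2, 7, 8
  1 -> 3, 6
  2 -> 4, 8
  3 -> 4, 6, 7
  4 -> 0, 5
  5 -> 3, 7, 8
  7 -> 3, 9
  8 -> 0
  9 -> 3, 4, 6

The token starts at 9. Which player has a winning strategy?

Alice

A0 = {6}
A1: add {1, 9} — 1 (Alice) has 1→6; 9 (Alice) has 9→6.
9 ∈ A1, so Alice can force the target.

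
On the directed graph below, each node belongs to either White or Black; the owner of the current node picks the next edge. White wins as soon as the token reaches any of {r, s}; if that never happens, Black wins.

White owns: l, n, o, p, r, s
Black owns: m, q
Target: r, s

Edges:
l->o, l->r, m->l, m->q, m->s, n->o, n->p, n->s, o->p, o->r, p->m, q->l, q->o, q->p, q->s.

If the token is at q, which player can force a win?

Black

A0 = {r, s}
A1: add {l, n, o} — l (White) has l→r; n (White) has n→s; o (White) has o→r.
A2 = A1; e.g. m (Black) can still go to q. Fixed point.
q never enters the attractor, so Black can avoid the target forever.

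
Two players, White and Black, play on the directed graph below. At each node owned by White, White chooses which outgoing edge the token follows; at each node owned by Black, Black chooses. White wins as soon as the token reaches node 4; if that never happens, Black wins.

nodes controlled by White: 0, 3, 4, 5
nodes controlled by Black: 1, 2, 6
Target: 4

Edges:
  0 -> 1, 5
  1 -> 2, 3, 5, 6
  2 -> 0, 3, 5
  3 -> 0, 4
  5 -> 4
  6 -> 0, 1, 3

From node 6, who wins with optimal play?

Black

A0 = {4}
A1: add {3, 5} — 3 (White) has 3→4; 5 (White) has 5→4.
A2: add {0} — 0 (White) has 0→5.
A3: add {2} — 2 (Black): all of {0, 3, 5} already in.
A4 = A3; e.g. 1 (Black) can still go to 6. Fixed point.
6 never enters the attractor, so Black can avoid the target forever.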